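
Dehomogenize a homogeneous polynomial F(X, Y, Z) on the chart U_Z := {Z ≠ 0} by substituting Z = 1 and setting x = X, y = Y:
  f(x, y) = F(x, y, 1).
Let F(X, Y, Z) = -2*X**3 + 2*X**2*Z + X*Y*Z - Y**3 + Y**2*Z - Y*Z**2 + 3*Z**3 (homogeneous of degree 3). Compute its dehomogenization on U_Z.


f(x, y) = -2*x**3 + 2*x**2 + x*y - y**3 + y**2 - y + 3

On U_Z we set Z = 1. Each monomial c·X^i·Y^j·Z^k in F becomes c·x^i·y^j·1^k = c·x^i·y^j.
Substituting Z = 1: F(X, Y, 1) = -2*x**3 + 2*x**2 + x*y - y**3 + y**2 - y + 3.
Note: deg(f) ≤ deg(F) = 3; strict inequality happens when F is divisible by Z (lost terms).


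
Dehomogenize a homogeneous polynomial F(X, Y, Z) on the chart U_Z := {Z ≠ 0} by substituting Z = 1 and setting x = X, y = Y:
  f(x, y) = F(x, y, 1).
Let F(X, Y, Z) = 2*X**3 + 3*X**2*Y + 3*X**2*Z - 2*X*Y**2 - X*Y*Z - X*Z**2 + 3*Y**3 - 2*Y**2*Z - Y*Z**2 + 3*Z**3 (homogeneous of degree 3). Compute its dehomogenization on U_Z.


f(x, y) = 2*x**3 + 3*x**2*y + 3*x**2 - 2*x*y**2 - x*y - x + 3*y**3 - 2*y**2 - y + 3

On U_Z we set Z = 1. Each monomial c·X^i·Y^j·Z^k in F becomes c·x^i·y^j·1^k = c·x^i·y^j.
Substituting Z = 1: F(X, Y, 1) = 2*x**3 + 3*x**2*y + 3*x**2 - 2*x*y**2 - x*y - x + 3*y**3 - 2*y**2 - y + 3.
Note: deg(f) ≤ deg(F) = 3; strict inequality happens when F is divisible by Z (lost terms).


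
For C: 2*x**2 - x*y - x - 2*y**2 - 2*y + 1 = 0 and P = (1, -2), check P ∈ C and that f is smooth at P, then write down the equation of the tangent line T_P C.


Tangent line at P: 5*x + 5*y + 5 = 0.

Step 1: f(1, -2) = 0, so P lies on C.
Step 2: partial derivatives
  f_x(x, y) = 4*x - y - 1, f_y(x, y) = -x - 4*y - 2.
  f_x(P) = 5, f_y(P) = 5 (gradient nonzero, so P is smooth).
Step 3: tangent line at P: 5·(x − 1) + 5·(y − -2) = 0.
Expanding: 5*x + 5*y + 5 = 0.


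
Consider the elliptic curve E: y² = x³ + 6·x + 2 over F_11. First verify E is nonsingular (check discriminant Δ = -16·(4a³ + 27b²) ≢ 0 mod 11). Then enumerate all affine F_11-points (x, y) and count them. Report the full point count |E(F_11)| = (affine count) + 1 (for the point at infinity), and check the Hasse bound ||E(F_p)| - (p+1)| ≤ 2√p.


Affine points = {(1, 3), (1, 8), (2, 0), (3, 5), (3, 6), (5, 5), (5, 6), (6, 1), (6, 10), (8, 1), (8, 10), (9, 2), (9, 9)}; affine count = 13; |E(F_11)| = 14.

Discriminant check: Δ ∝ 4a³ + 27b² = 4·6³ + 27·2² = 4·216 + 27·4 ≡ 4 (mod 11). Nonzero ⇒ E is nonsingular.
For each x ∈ F_11, compute rhs = x³ + 6·x + 2 mod 11, then count y ∈ F_11 with y² ≡ rhs.
  x = 0: rhs = 2, matching y values: none (0 points).
  x = 1: rhs = 9, matching y values: 3, 8 (2 points).
  x = 2: rhs = 0, matching y values: 0 (1 points).
  x = 3: rhs = 3, matching y values: 5, 6 (2 points).
  x = 4: rhs = 2, matching y values: none (0 points).
  x = 5: rhs = 3, matching y values: 5, 6 (2 points).
  x = 6: rhs = 1, matching y values: 1, 10 (2 points).
  x = 7: rhs = 2, matching y values: none (0 points).
  x = 8: rhs = 1, matching y values: 1, 10 (2 points).
  x = 9: rhs = 4, matching y values: 2, 9 (2 points).
  x = 10: rhs = 6, matching y values: none (0 points).
Total affine count: 13.
Full point count |E(F_11)| = 13 + 1 = 14.
Hasse bound: |14 − (11+1)| = |2| = 2 ≤ 2√11 ≈ 6.6332 ✓.


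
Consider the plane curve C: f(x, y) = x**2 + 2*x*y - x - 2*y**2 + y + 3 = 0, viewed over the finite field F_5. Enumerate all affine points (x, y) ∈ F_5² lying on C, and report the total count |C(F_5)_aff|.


Affine F_5-points: {(0, 4), (2, 0), (3, 2), (3, 4), (4, 0), (4, 2)}; count = 6.

For each of the 25 pairs (x, y) ∈ F_5², evaluate f(x, y) mod 5. Record the zeros.
  x = 0: [0↦3, 1↦2, 2↦2, 3↦3, 4↦0]  zeros at y ∈ {4}
  x = 1: [0↦3, 1↦4, 2↦1, 3↦4, 4↦3]  zeros at y ∈ ∅
  x = 2: [0↦0, 1↦3, 2↦2, 3↦2, 4↦3]  zeros at y ∈ {0}
  x = 3: [0↦4, 1↦4, 2↦0, 3↦2, 4↦0]  zeros at y ∈ {2, 4}
  x = 4: [0↦0, 1↦2, 2↦0, 3↦4, 4↦4]  zeros at y ∈ {0, 2}
Collecting zeros: affine points = {(0, 4), (2, 0), (3, 2), (3, 4), (4, 0), (4, 2)}.
Total count |C(F_5)_aff| = 6.


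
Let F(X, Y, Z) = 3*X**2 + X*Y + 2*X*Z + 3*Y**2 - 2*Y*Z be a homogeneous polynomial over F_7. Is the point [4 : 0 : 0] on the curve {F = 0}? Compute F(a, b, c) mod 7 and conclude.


F(4,0,0) ≡ 6 (mod 7); P is NOT on the curve.

Evaluate F(4, 0, 0) term-by-term (mod 7).
  3*X**2 ↦ 3·16·1·1 = 48
  X*Y ↦ 1·4·0·1 = 0
  2*X*Z ↦ 2·4·1·0 = 0
  3*Y**2 ↦ 3·1·0·1 = 0
  -2*Y*Z ↦ -2·1·0·0 = 0
Sum: F(4, 0, 0) = (48) + (0) + (0) + (0) + (0) = 48.
Reducing mod 7: 48 ≡ 6 (mod 7).
Since F(a, b, c) ≡ 6 ≠ 0 (mod 7), P does NOT lie on the curve.


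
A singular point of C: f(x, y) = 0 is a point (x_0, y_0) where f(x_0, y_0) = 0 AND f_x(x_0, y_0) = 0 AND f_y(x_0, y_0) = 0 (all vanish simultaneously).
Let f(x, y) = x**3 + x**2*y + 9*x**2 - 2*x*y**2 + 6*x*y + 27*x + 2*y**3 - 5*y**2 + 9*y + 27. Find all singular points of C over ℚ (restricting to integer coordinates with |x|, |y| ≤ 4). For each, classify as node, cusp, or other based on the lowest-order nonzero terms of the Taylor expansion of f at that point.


Singular points: {(-3, 0)}; classification: cusp.

Compute partial derivatives:
  f_x = 3*x**2 + 2*x*y + 18*x - 2*y**2 + 6*y + 27.
  f_y = x**2 - 4*x*y + 6*x + 6*y**2 - 10*y + 9.
Scan x_0 ∈ {−4, ..., 4}. For each x_0, f_y(x_0, y) is a polynomial in y; find its integer roots y ∈ {−4, ..., 4}, then test f_x and f at those candidates.
  x = -4: f_y(-4, y) = 6*y**2 + 6*y + 1; no integer root y with |y| ≤ 4.
  x = -3: f_y(-3, y) = 6*y**2 + 2*y; vanishes at y ∈ {0}. (-3, 0): f_x = 0, f = 0 — SINGULAR.
  x = -2: f_y(-2, y) = 6*y**2 - 2*y + 1; no integer root y with |y| ≤ 4.
  x = -1: f_y(-1, y) = 6*y**2 - 6*y + 4; no integer root y with |y| ≤ 4.
  x = 0: f_y(0, y) = 6*y**2 - 10*y + 9; no integer root y with |y| ≤ 4.
  x = 1: f_y(1, y) = 6*y**2 - 14*y + 16; no integer root y with |y| ≤ 4.
  x = 2: f_y(2, y) = 6*y**2 - 18*y + 25; no integer root y with |y| ≤ 4.
  x = 3: f_y(3, y) = 6*y**2 - 22*y + 36; no integer root y with |y| ≤ 4.
  x = 4: f_y(4, y) = 6*y**2 - 26*y + 49; no integer root y with |y| ≤ 4.
Only singular point on the grid: (-3, 0).
Classify: substitute x = -3 + u, y = 0 + v and expand: f = u**3 + u**2*v - 2*u*v**2 + 2*v**3 + v**2.
No constant or linear terms (consistent with a singular point). Quadratic part: v**2. Cubic part: u**3 + u**2*v - 2*u*v**2 + 2*v**3.
The quadratic part v**2 is a perfect square, so there is a single (double) tangent line v = 0, i.e. y = 0. Restricting the cubic part to that line (v = 0) leaves u**3 ≠ 0, so f is not divisible by v and the branch is v² ≈ -u**3 to lowest order — this is a cusp.
Classification: cusp.


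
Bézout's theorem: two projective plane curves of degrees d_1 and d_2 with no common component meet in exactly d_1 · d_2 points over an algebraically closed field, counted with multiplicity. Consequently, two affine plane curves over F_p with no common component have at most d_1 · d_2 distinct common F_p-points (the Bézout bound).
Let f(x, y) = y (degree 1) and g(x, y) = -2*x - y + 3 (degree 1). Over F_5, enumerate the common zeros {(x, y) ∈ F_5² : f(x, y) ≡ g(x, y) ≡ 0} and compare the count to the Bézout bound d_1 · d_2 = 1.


Common zeros: {(4, 0)}; count = 1; Bézout bound = 1.

deg(f) = 1, deg(g) = 1, so Bézout bound = 1.
Scan x ∈ F_5. For each x, list the y ∈ F_5 with f(x, y) ≡ 0 and those with g(x, y) ≡ 0 (mod 5); the common zeros in that column are the intersection.
  x = 0: f ≡ 0 at y ∈ {0}; g ≡ 0 at y ∈ {3}; common: ∅.
  x = 1: f ≡ 0 at y ∈ {0}; g ≡ 0 at y ∈ {1}; common: ∅.
  x = 2: f ≡ 0 at y ∈ {0}; g ≡ 0 at y ∈ {4}; common: ∅.
  x = 3: f ≡ 0 at y ∈ {0}; g ≡ 0 at y ∈ {2}; common: ∅.
  x = 4: f ≡ 0 at y ∈ {0}; g ≡ 0 at y ∈ {0}; common: {0}.
Collecting: common zeros = {(4, 0)}, so the count is 1.
Comparison with the Bézout bound: 1 ≤ 1 = deg(f)·deg(g), as expected for curves with no common component (the bound is attained).


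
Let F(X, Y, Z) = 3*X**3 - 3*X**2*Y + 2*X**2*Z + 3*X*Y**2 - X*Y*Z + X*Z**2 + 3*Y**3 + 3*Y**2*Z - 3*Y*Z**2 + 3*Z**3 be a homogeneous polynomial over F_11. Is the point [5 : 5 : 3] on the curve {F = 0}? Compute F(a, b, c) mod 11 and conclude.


F(5,5,3) ≡ 7 (mod 11); P is NOT on the curve.

Evaluate F(5, 5, 3) term-by-term (mod 11).
  3*X**3 ↦ 3·125·1·1 = 375
  -3*X**2*Y ↦ -3·25·5·1 = -375
  2*X**2*Z ↦ 2·25·1·3 = 150
  3*X*Y**2 ↦ 3·5·25·1 = 375
  -X*Y*Z ↦ -1·5·5·3 = -75
  X*Z**2 ↦ 1·5·1·9 = 45
  3*Y**3 ↦ 3·1·125·1 = 375
  3*Y**2*Z ↦ 3·1·25·3 = 225
  -3*Y*Z**2 ↦ -3·1·5·9 = -135
  3*Z**3 ↦ 3·1·1·27 = 81
Sum: F(5, 5, 3) = (375) + (-375) + (150) + (375) + (-75) + (45) + (375) + (225) + (-135) + (81) = 1041.
Reducing mod 11: 1041 ≡ 7 (mod 11).
Since F(a, b, c) ≡ 7 ≠ 0 (mod 11), P does NOT lie on the curve.


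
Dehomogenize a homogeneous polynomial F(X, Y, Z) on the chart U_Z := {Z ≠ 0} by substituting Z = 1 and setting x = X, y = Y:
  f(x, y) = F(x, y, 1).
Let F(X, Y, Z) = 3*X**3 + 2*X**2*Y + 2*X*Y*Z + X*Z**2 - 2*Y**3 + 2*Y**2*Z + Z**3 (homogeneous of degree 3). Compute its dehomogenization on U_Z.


f(x, y) = 3*x**3 + 2*x**2*y + 2*x*y + x - 2*y**3 + 2*y**2 + 1

On U_Z we set Z = 1. Each monomial c·X^i·Y^j·Z^k in F becomes c·x^i·y^j·1^k = c·x^i·y^j.
Substituting Z = 1: F(X, Y, 1) = 3*x**3 + 2*x**2*y + 2*x*y + x - 2*y**3 + 2*y**2 + 1.
Note: deg(f) ≤ deg(F) = 3; strict inequality happens when F is divisible by Z (lost terms).


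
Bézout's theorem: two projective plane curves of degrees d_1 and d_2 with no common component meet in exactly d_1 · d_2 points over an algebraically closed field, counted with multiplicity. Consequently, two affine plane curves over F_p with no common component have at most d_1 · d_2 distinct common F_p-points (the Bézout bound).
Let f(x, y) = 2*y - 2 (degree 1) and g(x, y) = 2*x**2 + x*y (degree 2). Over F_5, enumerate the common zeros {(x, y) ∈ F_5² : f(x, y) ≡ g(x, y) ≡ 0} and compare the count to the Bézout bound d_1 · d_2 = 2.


Common zeros: {(0, 1), (2, 1)}; count = 2; Bézout bound = 2.

deg(f) = 1, deg(g) = 2, so Bézout bound = 2.
Scan x ∈ F_5. For each x, list the y ∈ F_5 with f(x, y) ≡ 0 and those with g(x, y) ≡ 0 (mod 5); the common zeros in that column are the intersection.
  x = 0: f ≡ 0 at y ∈ {1}; g ≡ 0 at y ∈ {0, 1, 2, 3, 4}; common: {1}.
  x = 1: f ≡ 0 at y ∈ {1}; g ≡ 0 at y ∈ {3}; common: ∅.
  x = 2: f ≡ 0 at y ∈ {1}; g ≡ 0 at y ∈ {1}; common: {1}.
  x = 3: f ≡ 0 at y ∈ {1}; g ≡ 0 at y ∈ {4}; common: ∅.
  x = 4: f ≡ 0 at y ∈ {1}; g ≡ 0 at y ∈ {2}; common: ∅.
Collecting: common zeros = {(0, 1), (2, 1)}, so the count is 2.
Comparison with the Bézout bound: 2 ≤ 2 = deg(f)·deg(g), as expected for curves with no common component (the bound is attained).


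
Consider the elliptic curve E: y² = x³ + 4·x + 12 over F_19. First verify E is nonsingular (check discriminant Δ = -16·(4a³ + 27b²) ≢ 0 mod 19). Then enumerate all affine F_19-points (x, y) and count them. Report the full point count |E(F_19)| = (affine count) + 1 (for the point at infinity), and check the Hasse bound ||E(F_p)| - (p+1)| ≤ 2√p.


Affine points = {(1, 6), (1, 13), (2, 3), (2, 16), (4, 4), (4, 15), (5, 9), (5, 10), (6, 9), (6, 10), (8, 9), (8, 10), (9, 6), (9, 13), (10, 8), (10, 11), (11, 0), (13, 0), (14, 0), (16, 7), (16, 12), (18, 8), (18, 11)}; affine count = 23; |E(F_19)| = 24.

Discriminant check: Δ ∝ 4a³ + 27b² = 4·4³ + 27·12² = 4·64 + 27·144 ≡ 2 (mod 19). Nonzero ⇒ E is nonsingular.
For each x ∈ F_19, compute rhs = x³ + 4·x + 12 mod 19, then count y ∈ F_19 with y² ≡ rhs.
  x = 0: rhs = 12, matching y values: none (0 points).
  x = 1: rhs = 17, matching y values: 6, 13 (2 points).
  x = 2: rhs = 9, matching y values: 3, 16 (2 points).
  x = 3: rhs = 13, matching y values: none (0 points).
  x = 4: rhs = 16, matching y values: 4, 15 (2 points).
  x = 5: rhs = 5, matching y values: 9, 10 (2 points).
  x = 6: rhs = 5, matching y values: 9, 10 (2 points).
  x = 7: rhs = 3, matching y values: none (0 points).
  x = 8: rhs = 5, matching y values: 9, 10 (2 points).
  x = 9: rhs = 17, matching y values: 6, 13 (2 points).
  x = 10: rhs = 7, matching y values: 8, 11 (2 points).
  x = 11: rhs = 0, matching y values: 0 (1 points).
  x = 12: rhs = 2, matching y values: none (0 points).
  x = 13: rhs = 0, matching y values: 0 (1 points).
  x = 14: rhs = 0, matching y values: 0 (1 points).
  x = 15: rhs = 8, matching y values: none (0 points).
  x = 16: rhs = 11, matching y values: 7, 12 (2 points).
  x = 17: rhs = 15, matching y values: none (0 points).
  x = 18: rhs = 7, matching y values: 8, 11 (2 points).
Total affine count: 23.
Full point count |E(F_19)| = 23 + 1 = 24.
Hasse bound: |24 − (19+1)| = |4| = 4 ≤ 2√19 ≈ 8.7178 ✓.


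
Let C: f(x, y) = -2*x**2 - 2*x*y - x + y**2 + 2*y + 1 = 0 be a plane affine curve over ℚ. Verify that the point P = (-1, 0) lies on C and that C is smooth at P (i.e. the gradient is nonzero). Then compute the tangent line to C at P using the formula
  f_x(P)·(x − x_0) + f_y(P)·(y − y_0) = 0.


Tangent line at P: 3*x + 4*y + 3 = 0.

Step 1: f(-1, 0) = 0, so P lies on C.
Step 2: partial derivatives
  f_x(x, y) = -4*x - 2*y - 1, f_y(x, y) = -2*x + 2*y + 2.
  f_x(P) = 3, f_y(P) = 4 (gradient nonzero, so P is smooth).
Step 3: tangent line at P: 3·(x − -1) + 4·(y − 0) = 0.
Expanding: 3*x + 4*y + 3 = 0.


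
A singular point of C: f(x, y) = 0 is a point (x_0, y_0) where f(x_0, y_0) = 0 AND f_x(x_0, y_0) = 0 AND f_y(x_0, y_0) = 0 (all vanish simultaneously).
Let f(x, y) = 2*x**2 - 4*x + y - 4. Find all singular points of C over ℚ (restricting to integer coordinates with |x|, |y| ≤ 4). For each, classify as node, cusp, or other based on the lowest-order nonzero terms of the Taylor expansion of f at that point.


No singular points in the scanned grid; C is smooth there.

Compute partial derivatives:
  f_x = 4*x - 4.
  f_y = 1.
f_y = 1 is a nonzero constant, so f_y never vanishes: no point (x, y) can satisfy f = f_x = f_y = 0. In particular no (x, y) ∈ {−4, ..., 4}² is singular; the curve is smooth.


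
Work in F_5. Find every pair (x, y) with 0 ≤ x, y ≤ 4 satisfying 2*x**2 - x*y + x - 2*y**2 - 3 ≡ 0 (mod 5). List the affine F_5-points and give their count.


Affine F_5-points: {(0, 1), (0, 4), (1, 0), (1, 2), (2, 2), (4, 4)}; count = 6.

For each of the 25 pairs (x, y) ∈ F_5², evaluate f(x, y) mod 5. Record the zeros.
  x = 0: [0↦2, 1↦0, 2↦4, 3↦4, 4↦0]  zeros at y ∈ {1, 4}
  x = 1: [0↦0, 1↦2, 2↦0, 3↦4, 4↦4]  zeros at y ∈ {0, 2}
  x = 2: [0↦2, 1↦3, 2↦0, 3↦3, 4↦2]  zeros at y ∈ {2}
  x = 3: [0↦3, 1↦3, 2↦4, 3↦1, 4↦4]  zeros at y ∈ ∅
  x = 4: [0↦3, 1↦2, 2↦2, 3↦3, 4↦0]  zeros at y ∈ {4}
Collecting zeros: affine points = {(0, 1), (0, 4), (1, 0), (1, 2), (2, 2), (4, 4)}.
Total count |C(F_5)_aff| = 6.


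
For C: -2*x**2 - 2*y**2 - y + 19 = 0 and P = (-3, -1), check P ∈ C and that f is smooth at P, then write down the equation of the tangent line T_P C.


Tangent line at P: 12*x + 3*y + 39 = 0.

Step 1: f(-3, -1) = 0, so P lies on C.
Step 2: partial derivatives
  f_x(x, y) = -4*x, f_y(x, y) = -4*y - 1.
  f_x(P) = 12, f_y(P) = 3 (gradient nonzero, so P is smooth).
Step 3: tangent line at P: 12·(x − -3) + 3·(y − -1) = 0.
Expanding: 12*x + 3*y + 39 = 0.


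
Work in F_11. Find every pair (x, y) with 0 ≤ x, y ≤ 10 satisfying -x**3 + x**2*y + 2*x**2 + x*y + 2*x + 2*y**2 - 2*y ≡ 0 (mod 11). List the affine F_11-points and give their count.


Affine F_11-points: {(0, 0), (0, 1), (1, 2), (1, 9), (3, 7), (3, 10), (6, 0), (6, 2), (7, 0), (7, 6), (8, 2), (8, 7), (9, 4), (9, 7)}; count = 14.

For each of the 121 pairs (x, y) ∈ F_11², evaluate f(x, y) mod 11. Record the zeros.
  x = 0: [0↦0, 1↦0, 2↦4, 3↦1, 4↦2, 5↦7, 6↦5, 7↦7, 8↦2, 9↦1, 10↦4]  zeros at y ∈ {0, 1}
  x = 1: [0↦3, 1↦5, 2↦0, 3↦10, 4↦2, 5↦9, 6↦9, 7↦2, 8↦10, 9↦0, 10↦5]  zeros at y ∈ {2, 9}
  x = 2: [0↦4, 1↦10, 2↦9, 3↦1, 4↦8, 5↦8, 6↦1, 7↦9, 8↦10, 9↦4, 10↦2]  zeros at y ∈ ∅
  x = 3: [0↦8, 1↦9, 2↦3, 3↦1, 4↦3, 5↦9, 6↦8, 7↦0, 8↦7, 9↦7, 10↦0]  zeros at y ∈ {7, 10}
  x = 4: [0↦9, 1↦7, 2↦9, 3↦4, 4↦3, 5↦6, 6↦2, 7↦2, 8↦6, 9↦3, 10↦4]  zeros at y ∈ ∅
  x = 5: [0↦1, 1↦9, 2↦10, 3↦4, 4↦2, 5↦4, 6↦10, 7↦9, 8↦1, 9↦8, 10↦8]  zeros at y ∈ ∅
  x = 6: [0↦0, 1↦9, 2↦0, 3↦6, 4↦5, 5↦8, 6↦4, 7↦4, 8↦8, 9↦5, 10↦6]  zeros at y ∈ {0, 2}
  x = 7: [0↦0, 1↦1, 2↦6, 3↦4, 4↦6, 5↦1, 6↦0, 7↦3, 8↦10, 9↦10, 10↦3]  zeros at y ∈ {0, 6}
  x = 8: [0↦6, 1↦1, 2↦0, 3↦3, 4↦10, 5↦10, 6↦3, 7↦0, 8↦1, 9↦6, 10↦4]  zeros at y ∈ {2, 7}
  x = 9: [0↦1, 1↦3, 2↦9, 3↦8, 4↦0, 5↦7, 6↦7, 7↦0, 8↦8, 9↦9, 10↦3]  zeros at y ∈ {4, 7}
  x = 10: [0↦1, 1↦1, 2↦5, 3↦2, 4↦3, 5↦8, 6↦6, 7↦8, 8↦3, 9↦2, 10↦5]  zeros at y ∈ ∅
Collecting zeros: affine points = {(0, 0), (0, 1), (1, 2), (1, 9), (3, 7), (3, 10), (6, 0), (6, 2), (7, 0), (7, 6), (8, 2), (8, 7), (9, 4), (9, 7)}.
Total count |C(F_11)_aff| = 14.


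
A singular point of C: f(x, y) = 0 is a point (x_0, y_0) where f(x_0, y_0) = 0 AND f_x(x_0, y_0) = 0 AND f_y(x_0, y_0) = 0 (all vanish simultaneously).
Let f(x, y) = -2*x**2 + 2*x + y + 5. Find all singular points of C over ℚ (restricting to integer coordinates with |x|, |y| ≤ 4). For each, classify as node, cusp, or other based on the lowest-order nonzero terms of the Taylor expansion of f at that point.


No singular points in the scanned grid; C is smooth there.

Compute partial derivatives:
  f_x = 2 - 4*x.
  f_y = 1.
f_y = 1 is a nonzero constant, so f_y never vanishes: no point (x, y) can satisfy f = f_x = f_y = 0. In particular no (x, y) ∈ {−4, ..., 4}² is singular; the curve is smooth.


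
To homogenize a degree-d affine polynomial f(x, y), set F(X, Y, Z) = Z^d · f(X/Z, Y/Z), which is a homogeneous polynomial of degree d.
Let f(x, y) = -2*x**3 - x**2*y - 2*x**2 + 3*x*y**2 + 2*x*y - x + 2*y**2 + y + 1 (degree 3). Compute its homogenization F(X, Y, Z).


F(X, Y, Z) = -2*X**3 - X**2*Y - 2*X**2*Z + 3*X*Y**2 + 2*X*Y*Z - X*Z**2 + 2*Y**2*Z + Y*Z**2 + Z**3

deg(f) = 3.
Substitute x = X/Z, y = Y/Z into f, then multiply by Z^3.
  monomial -2·x^3·y^0 ↦ -2·X^3·Y^0·Z^0.
  monomial -1·x^2·y^1 ↦ -1·X^2·Y^1·Z^0.
  monomial -2·x^2·y^0 ↦ -2·X^2·Y^0·Z^1.
  monomial 3·x^1·y^2 ↦ 3·X^1·Y^2·Z^0.
  monomial 2·x^1·y^1 ↦ 2·X^1·Y^1·Z^1.
  monomial -1·x^1·y^0 ↦ -1·X^1·Y^0·Z^2.
  monomial 2·x^0·y^2 ↦ 2·X^0·Y^2·Z^1.
  monomial 1·x^0·y^1 ↦ 1·X^0·Y^1·Z^2.
  monomial 1·x^0·y^0 ↦ 1·X^0·Y^0·Z^3.
Collecting: F(X, Y, Z) = -2*X**3 - X**2*Y - 2*X**2*Z + 3*X*Y**2 + 2*X*Y*Z - X*Z**2 + 2*Y**2*Z + Y*Z**2 + Z**3.


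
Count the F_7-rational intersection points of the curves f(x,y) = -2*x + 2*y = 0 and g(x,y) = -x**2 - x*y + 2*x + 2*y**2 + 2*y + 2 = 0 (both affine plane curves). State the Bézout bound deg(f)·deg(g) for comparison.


Common zeros: {(3, 3)}; count = 1; Bézout bound = 2.

deg(f) = 1, deg(g) = 2, so Bézout bound = 2.
Scan x ∈ F_7. For each x, list the y ∈ F_7 with f(x, y) ≡ 0 and those with g(x, y) ≡ 0 (mod 7); the common zeros in that column are the intersection.
  x = 0: f ≡ 0 at y ∈ {0}; g ≡ 0 at y ∈ {2, 4}; common: ∅.
  x = 1: f ≡ 0 at y ∈ {1}; g ≡ 0 at y ∈ ∅; common: ∅.
  x = 2: f ≡ 0 at y ∈ {2}; g ≡ 0 at y ∈ ∅; common: ∅.
  x = 3: f ≡ 0 at y ∈ {3}; g ≡ 0 at y ∈ {1, 3}; common: {3}.
  x = 4: f ≡ 0 at y ∈ {4}; g ≡ 0 at y ∈ ∅; common: ∅.
  x = 5: f ≡ 0 at y ∈ {5}; g ≡ 0 at y ∈ {1, 4}; common: ∅.
  x = 6: f ≡ 0 at y ∈ {6}; g ≡ 0 at y ∈ ∅; common: ∅.
Collecting: common zeros = {(3, 3)}, so the count is 1.
Comparison with the Bézout bound: 1 ≤ 2 = deg(f)·deg(g), as expected for curves with no common component (the affine F_7-count falls short of the bound because intersections may lie at infinity, over extension fields, or carry multiplicity).


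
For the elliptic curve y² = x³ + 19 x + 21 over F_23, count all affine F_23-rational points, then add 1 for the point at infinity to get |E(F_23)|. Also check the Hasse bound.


Affine points = {(1, 8), (1, 15), (3, 6), (3, 17), (4, 0), (6, 11), (6, 12), (8, 8), (8, 15), (9, 1), (9, 22), (13, 2), (13, 21), (14, 8), (14, 15), (15, 1), (15, 22), (17, 6), (17, 17), (18, 10), (18, 13), (20, 11), (20, 12), (22, 1), (22, 22)}; affine count = 25; |E(F_23)| = 26.

Discriminant check: Δ ∝ 4a³ + 27b² = 4·19³ + 27·21² = 4·6859 + 27·441 ≡ 13 (mod 23). Nonzero ⇒ E is nonsingular.
For each x ∈ F_23, compute rhs = x³ + 19·x + 21 mod 23, then count y ∈ F_23 with y² ≡ rhs.
  x = 0: rhs = 21, matching y values: none (0 points).
  x = 1: rhs = 18, matching y values: 8, 15 (2 points).
  x = 2: rhs = 21, matching y values: none (0 points).
  x = 3: rhs = 13, matching y values: 6, 17 (2 points).
  x = 4: rhs = 0, matching y values: 0 (1 points).
  x = 5: rhs = 11, matching y values: none (0 points).
  x = 6: rhs = 6, matching y values: 11, 12 (2 points).
  x = 7: rhs = 14, matching y values: none (0 points).
  x = 8: rhs = 18, matching y values: 8, 15 (2 points).
  x = 9: rhs = 1, matching y values: 1, 22 (2 points).
  x = 10: rhs = 15, matching y values: none (0 points).
  x = 11: rhs = 20, matching y values: none (0 points).
  x = 12: rhs = 22, matching y values: none (0 points).
  x = 13: rhs = 4, matching y values: 2, 21 (2 points).
  x = 14: rhs = 18, matching y values: 8, 15 (2 points).
  x = 15: rhs = 1, matching y values: 1, 22 (2 points).
  x = 16: rhs = 5, matching y values: none (0 points).
  x = 17: rhs = 13, matching y values: 6, 17 (2 points).
  x = 18: rhs = 8, matching y values: 10, 13 (2 points).
  x = 19: rhs = 19, matching y values: none (0 points).
  x = 20: rhs = 6, matching y values: 11, 12 (2 points).
  x = 21: rhs = 21, matching y values: none (0 points).
  x = 22: rhs = 1, matching y values: 1, 22 (2 points).
Total affine count: 25.
Full point count |E(F_23)| = 25 + 1 = 26.
Hasse bound: |26 − (23+1)| = |2| = 2 ≤ 2√23 ≈ 9.5917 ✓.


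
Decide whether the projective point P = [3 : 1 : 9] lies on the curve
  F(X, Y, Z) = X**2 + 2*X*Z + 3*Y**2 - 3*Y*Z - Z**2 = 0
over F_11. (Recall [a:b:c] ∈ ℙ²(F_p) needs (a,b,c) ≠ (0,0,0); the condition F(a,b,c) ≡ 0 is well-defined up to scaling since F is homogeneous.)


F(3,1,9) ≡ 2 (mod 11); P is NOT on the curve.

Evaluate F(3, 1, 9) term-by-term (mod 11).
  X**2 ↦ 1·9·1·1 = 9
  2*X*Z ↦ 2·3·1·9 = 54
  3*Y**2 ↦ 3·1·1·1 = 3
  -3*Y*Z ↦ -3·1·1·9 = -27
  -Z**2 ↦ -1·1·1·81 = -81
Sum: F(3, 1, 9) = (9) + (54) + (3) + (-27) + (-81) = -42.
Reducing mod 11: -42 ≡ 2 (mod 11).
Since F(a, b, c) ≡ 2 ≠ 0 (mod 11), P does NOT lie on the curve.


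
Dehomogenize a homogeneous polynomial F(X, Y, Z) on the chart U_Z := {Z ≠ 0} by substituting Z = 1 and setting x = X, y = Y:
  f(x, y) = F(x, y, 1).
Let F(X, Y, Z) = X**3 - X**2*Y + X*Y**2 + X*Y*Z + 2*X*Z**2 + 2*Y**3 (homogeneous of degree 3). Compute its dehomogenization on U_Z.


f(x, y) = x**3 - x**2*y + x*y**2 + x*y + 2*x + 2*y**3

On U_Z we set Z = 1. Each monomial c·X^i·Y^j·Z^k in F becomes c·x^i·y^j·1^k = c·x^i·y^j.
Substituting Z = 1: F(X, Y, 1) = x**3 - x**2*y + x*y**2 + x*y + 2*x + 2*y**3.
Note: deg(f) ≤ deg(F) = 3; strict inequality happens when F is divisible by Z (lost terms).


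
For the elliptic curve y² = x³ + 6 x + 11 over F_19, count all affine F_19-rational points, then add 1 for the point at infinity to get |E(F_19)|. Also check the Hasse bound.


Affine points = {(0, 7), (0, 12), (4, 2), (4, 17), (6, 4), (6, 15), (7, 4), (7, 15), (8, 1), (8, 18), (10, 8), (10, 11), (12, 5), (12, 14), (13, 5), (13, 14), (16, 2), (16, 17), (18, 2), (18, 17)}; affine count = 20; |E(F_19)| = 21.

Discriminant check: Δ ∝ 4a³ + 27b² = 4·6³ + 27·11² = 4·216 + 27·121 ≡ 8 (mod 19). Nonzero ⇒ E is nonsingular.
For each x ∈ F_19, compute rhs = x³ + 6·x + 11 mod 19, then count y ∈ F_19 with y² ≡ rhs.
  x = 0: rhs = 11, matching y values: 7, 12 (2 points).
  x = 1: rhs = 18, matching y values: none (0 points).
  x = 2: rhs = 12, matching y values: none (0 points).
  x = 3: rhs = 18, matching y values: none (0 points).
  x = 4: rhs = 4, matching y values: 2, 17 (2 points).
  x = 5: rhs = 14, matching y values: none (0 points).
  x = 6: rhs = 16, matching y values: 4, 15 (2 points).
  x = 7: rhs = 16, matching y values: 4, 15 (2 points).
  x = 8: rhs = 1, matching y values: 1, 18 (2 points).
  x = 9: rhs = 15, matching y values: none (0 points).
  x = 10: rhs = 7, matching y values: 8, 11 (2 points).
  x = 11: rhs = 2, matching y values: none (0 points).
  x = 12: rhs = 6, matching y values: 5, 14 (2 points).
  x = 13: rhs = 6, matching y values: 5, 14 (2 points).
  x = 14: rhs = 8, matching y values: none (0 points).
  x = 15: rhs = 18, matching y values: none (0 points).
  x = 16: rhs = 4, matching y values: 2, 17 (2 points).
  x = 17: rhs = 10, matching y values: none (0 points).
  x = 18: rhs = 4, matching y values: 2, 17 (2 points).
Total affine count: 20.
Full point count |E(F_19)| = 20 + 1 = 21.
Hasse bound: |21 − (19+1)| = |1| = 1 ≤ 2√19 ≈ 8.7178 ✓.


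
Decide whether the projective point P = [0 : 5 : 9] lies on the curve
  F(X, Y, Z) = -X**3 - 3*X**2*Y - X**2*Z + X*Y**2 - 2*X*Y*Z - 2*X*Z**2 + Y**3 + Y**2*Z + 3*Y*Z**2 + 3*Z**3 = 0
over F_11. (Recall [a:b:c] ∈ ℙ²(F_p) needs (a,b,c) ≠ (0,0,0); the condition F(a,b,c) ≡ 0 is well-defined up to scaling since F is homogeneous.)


F(0,5,9) ≡ 1 (mod 11); P is NOT on the curve.

Evaluate F(0, 5, 9) term-by-term (mod 11).
  -X**3 ↦ -1·0·1·1 = 0
  -3*X**2*Y ↦ -3·0·5·1 = 0
  -X**2*Z ↦ -1·0·1·9 = 0
  X*Y**2 ↦ 1·0·25·1 = 0
  -2*X*Y*Z ↦ -2·0·5·9 = 0
  -2*X*Z**2 ↦ -2·0·1·81 = 0
  Y**3 ↦ 1·1·125·1 = 125
  Y**2*Z ↦ 1·1·25·9 = 225
  3*Y*Z**2 ↦ 3·1·5·81 = 1215
  3*Z**3 ↦ 3·1·1·729 = 2187
Sum: F(0, 5, 9) = (0) + (0) + (0) + (0) + (0) + (0) + (125) + (225) + (1215) + (2187) = 3752.
Reducing mod 11: 3752 ≡ 1 (mod 11).
Since F(a, b, c) ≡ 1 ≠ 0 (mod 11), P does NOT lie on the curve.


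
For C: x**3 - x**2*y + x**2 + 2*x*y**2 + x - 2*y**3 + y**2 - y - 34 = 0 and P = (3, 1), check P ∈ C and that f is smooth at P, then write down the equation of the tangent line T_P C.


Tangent line at P: 30*x - 2*y - 88 = 0.

Step 1: f(3, 1) = 0, so P lies on C.
Step 2: partial derivatives
  f_x(x, y) = 3*x**2 - 2*x*y + 2*x + 2*y**2 + 1, f_y(x, y) = -x**2 + 4*x*y - 6*y**2 + 2*y - 1.
  f_x(P) = 30, f_y(P) = -2 (gradient nonzero, so P is smooth).
Step 3: tangent line at P: 30·(x − 3) + -2·(y − 1) = 0.
Expanding: 30*x - 2*y - 88 = 0.


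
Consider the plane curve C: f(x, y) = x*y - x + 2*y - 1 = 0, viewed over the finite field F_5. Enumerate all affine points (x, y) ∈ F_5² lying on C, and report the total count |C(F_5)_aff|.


Affine F_5-points: {(0, 3), (1, 4), (2, 2), (4, 0)}; count = 4.

For each of the 25 pairs (x, y) ∈ F_5², evaluate f(x, y) mod 5. Record the zeros.
  x = 0: [0↦4, 1↦1, 2↦3, 3↦0, 4↦2]  zeros at y ∈ {3}
  x = 1: [0↦3, 1↦1, 2↦4, 3↦2, 4↦0]  zeros at y ∈ {4}
  x = 2: [0↦2, 1↦1, 2↦0, 3↦4, 4↦3]  zeros at y ∈ {2}
  x = 3: [0↦1, 1↦1, 2↦1, 3↦1, 4↦1]  zeros at y ∈ ∅
  x = 4: [0↦0, 1↦1, 2↦2, 3↦3, 4↦4]  zeros at y ∈ {0}
Collecting zeros: affine points = {(0, 3), (1, 4), (2, 2), (4, 0)}.
Total count |C(F_5)_aff| = 4.


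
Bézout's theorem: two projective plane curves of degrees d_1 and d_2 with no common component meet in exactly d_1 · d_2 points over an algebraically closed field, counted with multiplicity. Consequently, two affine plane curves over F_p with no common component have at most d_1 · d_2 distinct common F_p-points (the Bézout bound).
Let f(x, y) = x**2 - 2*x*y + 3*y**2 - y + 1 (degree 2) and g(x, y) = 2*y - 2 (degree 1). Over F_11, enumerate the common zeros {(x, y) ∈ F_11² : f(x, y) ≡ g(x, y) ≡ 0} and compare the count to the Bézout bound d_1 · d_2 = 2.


Common zeros: {(4, 1), (9, 1)}; count = 2; Bézout bound = 2.

deg(f) = 2, deg(g) = 1, so Bézout bound = 2.
Scan x ∈ F_11. For each x, list the y ∈ F_11 with f(x, y) ≡ 0 and those with g(x, y) ≡ 0 (mod 11); the common zeros in that column are the intersection.
  x = 0: f ≡ 0 at y ∈ {2}; g ≡ 0 at y ∈ {1}; common: ∅.
  x = 1: f ≡ 0 at y ∈ ∅; g ≡ 0 at y ∈ {1}; common: ∅.
  x = 2: f ≡ 0 at y ∈ {4, 5}; g ≡ 0 at y ∈ {1}; common: ∅.
  x = 3: f ≡ 0 at y ∈ ∅; g ≡ 0 at y ∈ {1}; common: ∅.
  x = 4: f ≡ 0 at y ∈ {1, 2}; g ≡ 0 at y ∈ {1}; common: {1}.
  x = 5: f ≡ 0 at y ∈ ∅; g ≡ 0 at y ∈ {1}; common: ∅.
  x = 6: f ≡ 0 at y ∈ {4}; g ≡ 0 at y ∈ {1}; common: ∅.
  x = 7: f ≡ 0 at y ∈ ∅; g ≡ 0 at y ∈ {1}; common: ∅.
  x = 8: f ≡ 0 at y ∈ {5, 8}; g ≡ 0 at y ∈ {1}; common: ∅.
  x = 9: f ≡ 0 at y ∈ {1, 9}; g ≡ 0 at y ∈ {1}; common: {1}.
  x = 10: f ≡ 0 at y ∈ ∅; g ≡ 0 at y ∈ {1}; common: ∅.
Collecting: common zeros = {(4, 1), (9, 1)}, so the count is 2.
Comparison with the Bézout bound: 2 ≤ 2 = deg(f)·deg(g), as expected for curves with no common component (the bound is attained).


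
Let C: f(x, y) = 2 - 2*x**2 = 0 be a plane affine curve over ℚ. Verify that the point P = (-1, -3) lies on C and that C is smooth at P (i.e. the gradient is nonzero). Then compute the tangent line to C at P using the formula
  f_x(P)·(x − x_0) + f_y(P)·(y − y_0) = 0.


Tangent line at P: 4*x + 4 = 0.

Step 1: f(-1, -3) = 0, so P lies on C.
Step 2: partial derivatives
  f_x(x, y) = -4*x, f_y(x, y) = 0.
  f_x(P) = 4, f_y(P) = 0 (gradient nonzero, so P is smooth).
Step 3: tangent line at P: 4·(x − -1) + 0·(y − -3) = 0.
Expanding: 4*x + 4 = 0.


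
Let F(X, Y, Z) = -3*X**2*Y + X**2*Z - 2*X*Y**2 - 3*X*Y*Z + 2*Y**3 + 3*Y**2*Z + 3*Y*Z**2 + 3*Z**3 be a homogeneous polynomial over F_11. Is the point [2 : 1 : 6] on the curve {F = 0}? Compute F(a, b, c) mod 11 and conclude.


F(2,1,6) ≡ 0 (mod 11); P is on the curve.

Evaluate F(2, 1, 6) term-by-term (mod 11).
  -3*X**2*Y ↦ -3·4·1·1 = -12
  X**2*Z ↦ 1·4·1·6 = 24
  -2*X*Y**2 ↦ -2·2·1·1 = -4
  -3*X*Y*Z ↦ -3·2·1·6 = -36
  2*Y**3 ↦ 2·1·1·1 = 2
  3*Y**2*Z ↦ 3·1·1·6 = 18
  3*Y*Z**2 ↦ 3·1·1·36 = 108
  3*Z**3 ↦ 3·1·1·216 = 648
Sum: F(2, 1, 6) = (-12) + (24) + (-4) + (-36) + (2) + (18) + (108) + (648) = 748.
Reducing mod 11: 748 ≡ 0 (mod 11).
Since F(a, b, c) ≡ 0 (mod 11), P lies on the curve.


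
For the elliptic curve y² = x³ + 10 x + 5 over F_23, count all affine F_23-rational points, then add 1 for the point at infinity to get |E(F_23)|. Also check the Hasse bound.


Affine points = {(1, 4), (1, 19), (3, 4), (3, 19), (7, 2), (7, 21), (10, 1), (10, 22), (12, 6), (12, 17), (13, 3), (13, 20), (16, 11), (16, 12), (19, 4), (19, 19), (21, 0)}; affine count = 17; |E(F_23)| = 18.

Discriminant check: Δ ∝ 4a³ + 27b² = 4·10³ + 27·5² = 4·1000 + 27·25 ≡ 6 (mod 23). Nonzero ⇒ E is nonsingular.
For each x ∈ F_23, compute rhs = x³ + 10·x + 5 mod 23, then count y ∈ F_23 with y² ≡ rhs.
  x = 0: rhs = 5, matching y values: none (0 points).
  x = 1: rhs = 16, matching y values: 4, 19 (2 points).
  x = 2: rhs = 10, matching y values: none (0 points).
  x = 3: rhs = 16, matching y values: 4, 19 (2 points).
  x = 4: rhs = 17, matching y values: none (0 points).
  x = 5: rhs = 19, matching y values: none (0 points).
  x = 6: rhs = 5, matching y values: none (0 points).
  x = 7: rhs = 4, matching y values: 2, 21 (2 points).
  x = 8: rhs = 22, matching y values: none (0 points).
  x = 9: rhs = 19, matching y values: none (0 points).
  x = 10: rhs = 1, matching y values: 1, 22 (2 points).
  x = 11: rhs = 20, matching y values: none (0 points).
  x = 12: rhs = 13, matching y values: 6, 17 (2 points).
  x = 13: rhs = 9, matching y values: 3, 20 (2 points).
  x = 14: rhs = 14, matching y values: none (0 points).
  x = 15: rhs = 11, matching y values: none (0 points).
  x = 16: rhs = 6, matching y values: 11, 12 (2 points).
  x = 17: rhs = 5, matching y values: none (0 points).
  x = 18: rhs = 14, matching y values: none (0 points).
  x = 19: rhs = 16, matching y values: 4, 19 (2 points).
  x = 20: rhs = 17, matching y values: none (0 points).
  x = 21: rhs = 0, matching y values: 0 (1 points).
  x = 22: rhs = 17, matching y values: none (0 points).
Total affine count: 17.
Full point count |E(F_23)| = 17 + 1 = 18.
Hasse bound: |18 − (23+1)| = |-6| = 6 ≤ 2√23 ≈ 9.5917 ✓.


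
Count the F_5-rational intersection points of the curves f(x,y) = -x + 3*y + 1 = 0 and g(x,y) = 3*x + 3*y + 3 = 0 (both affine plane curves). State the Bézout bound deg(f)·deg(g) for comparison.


Common zeros: {(2, 2)}; count = 1; Bézout bound = 1.

deg(f) = 1, deg(g) = 1, so Bézout bound = 1.
Scan x ∈ F_5. For each x, list the y ∈ F_5 with f(x, y) ≡ 0 and those with g(x, y) ≡ 0 (mod 5); the common zeros in that column are the intersection.
  x = 0: f ≡ 0 at y ∈ {3}; g ≡ 0 at y ∈ {4}; common: ∅.
  x = 1: f ≡ 0 at y ∈ {0}; g ≡ 0 at y ∈ {3}; common: ∅.
  x = 2: f ≡ 0 at y ∈ {2}; g ≡ 0 at y ∈ {2}; common: {2}.
  x = 3: f ≡ 0 at y ∈ {4}; g ≡ 0 at y ∈ {1}; common: ∅.
  x = 4: f ≡ 0 at y ∈ {1}; g ≡ 0 at y ∈ {0}; common: ∅.
Collecting: common zeros = {(2, 2)}, so the count is 1.
Comparison with the Bézout bound: 1 ≤ 1 = deg(f)·deg(g), as expected for curves with no common component (the bound is attained).


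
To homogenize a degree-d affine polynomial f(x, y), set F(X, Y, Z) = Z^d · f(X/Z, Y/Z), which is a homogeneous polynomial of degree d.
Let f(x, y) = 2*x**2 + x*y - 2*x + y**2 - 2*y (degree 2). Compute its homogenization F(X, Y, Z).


F(X, Y, Z) = 2*X**2 + X*Y - 2*X*Z + Y**2 - 2*Y*Z

deg(f) = 2.
Substitute x = X/Z, y = Y/Z into f, then multiply by Z^2.
  monomial 2·x^2·y^0 ↦ 2·X^2·Y^0·Z^0.
  monomial 1·x^1·y^1 ↦ 1·X^1·Y^1·Z^0.
  monomial -2·x^1·y^0 ↦ -2·X^1·Y^0·Z^1.
  monomial 1·x^0·y^2 ↦ 1·X^0·Y^2·Z^0.
  monomial -2·x^0·y^1 ↦ -2·X^0·Y^1·Z^1.
Collecting: F(X, Y, Z) = 2*X**2 + X*Y - 2*X*Z + Y**2 - 2*Y*Z.


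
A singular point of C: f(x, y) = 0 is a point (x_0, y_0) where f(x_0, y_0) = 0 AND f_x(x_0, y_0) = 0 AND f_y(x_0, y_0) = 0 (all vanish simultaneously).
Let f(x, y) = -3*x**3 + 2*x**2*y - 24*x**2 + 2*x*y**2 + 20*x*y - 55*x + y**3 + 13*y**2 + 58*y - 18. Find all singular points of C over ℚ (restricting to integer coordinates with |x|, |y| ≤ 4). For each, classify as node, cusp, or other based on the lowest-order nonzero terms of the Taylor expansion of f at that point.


Singular points: {(-3, -2)}; classification: node.

Compute partial derivatives:
  f_x = -9*x**2 + 4*x*y - 48*x + 2*y**2 + 20*y - 55.
  f_y = 2*x**2 + 4*x*y + 20*x + 3*y**2 + 26*y + 58.
Scan x_0 ∈ {−4, ..., 4}. For each x_0, f_y(x_0, y) is a polynomial in y; find its integer roots y ∈ {−4, ..., 4}, then test f_x and f at those candidates.
  x = -4: f_y(-4, y) = 3*y**2 + 10*y + 10; no integer root y with |y| ≤ 4.
  x = -3: f_y(-3, y) = 3*y**2 + 14*y + 16; vanishes at y ∈ {-2}. (-3, -2): f_x = 0, f = 0 — SINGULAR.
  x = -2: f_y(-2, y) = 3*y**2 + 18*y + 26; no integer root y with |y| ≤ 4.
  x = -1: f_y(-1, y) = 3*y**2 + 22*y + 40; vanishes at y ∈ {-4}. (-1, -4): f_x = -48 ≠ 0.
  x = 0: f_y(0, y) = 3*y**2 + 26*y + 58; no integer root y with |y| ≤ 4.
  x = 1: f_y(1, y) = 3*y**2 + 30*y + 80; no integer root y with |y| ≤ 4.
  x = 2: f_y(2, y) = 3*y**2 + 34*y + 106; no integer root y with |y| ≤ 4.
  x = 3: f_y(3, y) = 3*y**2 + 38*y + 136; no integer root y with |y| ≤ 4.
  x = 4: f_y(4, y) = 3*y**2 + 42*y + 170; no integer root y with |y| ≤ 4.
Only singular point on the grid: (-3, -2).
Classify: substitute x = -3 + u, y = -2 + v and expand: f = -3*u**3 + 2*u**2*v - u**2 + 2*u*v**2 + v**3 + v**2.
No constant or linear terms (consistent with a singular point). Quadratic part: -u**2 + v**2. Cubic part: -3*u**3 + 2*u**2*v + 2*u*v**2 + v**3.
The quadratic part v**2 - u**2 = (v − u)(v + u) splits into two distinct linear factors, so there are two distinct tangent lines y − -2 = ±(x − -3) — this is a node (ordinary double point).
Classification: node.


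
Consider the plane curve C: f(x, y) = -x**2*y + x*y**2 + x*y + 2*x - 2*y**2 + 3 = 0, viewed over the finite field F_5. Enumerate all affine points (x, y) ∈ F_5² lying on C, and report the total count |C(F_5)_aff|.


Affine F_5-points: {(0, 2), (0, 3), (1, 0), (2, 1), (3, 3), (4, 2), (4, 4)}; count = 7.

For each of the 25 pairs (x, y) ∈ F_5², evaluate f(x, y) mod 5. Record the zeros.
  x = 0: [0↦3, 1↦1, 2↦0, 3↦0, 4↦1]  zeros at y ∈ {2, 3}
  x = 1: [0↦0, 1↦4, 2↦1, 3↦1, 4↦4]  zeros at y ∈ {0}
  x = 2: [0↦2, 1↦0, 2↦3, 3↦1, 4↦4]  zeros at y ∈ {1}
  x = 3: [0↦4, 1↦4, 2↦1, 3↦0, 4↦1]  zeros at y ∈ {3}
  x = 4: [0↦1, 1↦1, 2↦0, 3↦3, 4↦0]  zeros at y ∈ {2, 4}
Collecting zeros: affine points = {(0, 2), (0, 3), (1, 0), (2, 1), (3, 3), (4, 2), (4, 4)}.
Total count |C(F_5)_aff| = 7.


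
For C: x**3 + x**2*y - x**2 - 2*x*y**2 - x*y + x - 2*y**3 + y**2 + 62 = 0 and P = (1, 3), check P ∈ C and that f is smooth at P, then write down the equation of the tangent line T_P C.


Tangent line at P: -13*x - 60*y + 193 = 0.

Step 1: f(1, 3) = 0, so P lies on C.
Step 2: partial derivatives
  f_x(x, y) = 3*x**2 + 2*x*y - 2*x - 2*y**2 - y + 1, f_y(x, y) = x**2 - 4*x*y - x - 6*y**2 + 2*y.
  f_x(P) = -13, f_y(P) = -60 (gradient nonzero, so P is smooth).
Step 3: tangent line at P: -13·(x − 1) + -60·(y − 3) = 0.
Expanding: -13*x - 60*y + 193 = 0.


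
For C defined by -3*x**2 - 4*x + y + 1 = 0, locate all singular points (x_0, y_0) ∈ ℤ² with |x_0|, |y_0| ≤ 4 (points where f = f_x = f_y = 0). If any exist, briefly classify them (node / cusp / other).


No singular points in the scanned grid; C is smooth there.

Compute partial derivatives:
  f_x = -6*x - 4.
  f_y = 1.
f_y = 1 is a nonzero constant, so f_y never vanishes: no point (x, y) can satisfy f = f_x = f_y = 0. In particular no (x, y) ∈ {−4, ..., 4}² is singular; the curve is smooth.


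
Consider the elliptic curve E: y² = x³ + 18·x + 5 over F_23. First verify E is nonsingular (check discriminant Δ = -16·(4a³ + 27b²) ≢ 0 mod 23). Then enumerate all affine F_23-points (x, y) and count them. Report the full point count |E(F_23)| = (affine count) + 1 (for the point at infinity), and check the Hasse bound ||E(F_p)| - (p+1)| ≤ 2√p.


Affine points = {(1, 1), (1, 22), (2, 7), (2, 16), (4, 7), (4, 16), (5, 6), (5, 17), (10, 9), (10, 14), (11, 4), (11, 19), (15, 4), (15, 19), (17, 7), (17, 16), (20, 4), (20, 19), (22, 3), (22, 20)}; affine count = 20; |E(F_23)| = 21.

Discriminant check: Δ ∝ 4a³ + 27b² = 4·18³ + 27·5² = 4·5832 + 27·25 ≡ 14 (mod 23). Nonzero ⇒ E is nonsingular.
For each x ∈ F_23, compute rhs = x³ + 18·x + 5 mod 23, then count y ∈ F_23 with y² ≡ rhs.
  x = 0: rhs = 5, matching y values: none (0 points).
  x = 1: rhs = 1, matching y values: 1, 22 (2 points).
  x = 2: rhs = 3, matching y values: 7, 16 (2 points).
  x = 3: rhs = 17, matching y values: none (0 points).
  x = 4: rhs = 3, matching y values: 7, 16 (2 points).
  x = 5: rhs = 13, matching y values: 6, 17 (2 points).
  x = 6: rhs = 7, matching y values: none (0 points).
  x = 7: rhs = 14, matching y values: none (0 points).
  x = 8: rhs = 17, matching y values: none (0 points).
  x = 9: rhs = 22, matching y values: none (0 points).
  x = 10: rhs = 12, matching y values: 9, 14 (2 points).
  x = 11: rhs = 16, matching y values: 4, 19 (2 points).
  x = 12: rhs = 17, matching y values: none (0 points).
  x = 13: rhs = 21, matching y values: none (0 points).
  x = 14: rhs = 11, matching y values: none (0 points).
  x = 15: rhs = 16, matching y values: 4, 19 (2 points).
  x = 16: rhs = 19, matching y values: none (0 points).
  x = 17: rhs = 3, matching y values: 7, 16 (2 points).
  x = 18: rhs = 20, matching y values: none (0 points).
  x = 19: rhs = 7, matching y values: none (0 points).
  x = 20: rhs = 16, matching y values: 4, 19 (2 points).
  x = 21: rhs = 7, matching y values: none (0 points).
  x = 22: rhs = 9, matching y values: 3, 20 (2 points).
Total affine count: 20.
Full point count |E(F_23)| = 20 + 1 = 21.
Hasse bound: |21 − (23+1)| = |-3| = 3 ≤ 2√23 ≈ 9.5917 ✓.
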